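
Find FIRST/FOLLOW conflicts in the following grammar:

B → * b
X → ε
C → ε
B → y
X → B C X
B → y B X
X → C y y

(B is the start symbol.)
Nullable non-terminals: C, X.
FIRST sets used below: FIRST(B) = { '*', 'y' }, FIRST(C) = { ε }
C has a nullable alternative but only one production, so nothing to check.

X: nullable alternative(s) X → ε; FOLLOW(X) = { $, '*', 'y' }
  X → ε: FIRST \ {ε} = { } — this is the only nullable alternative, skip
  X → B C X: FIRST \ {ε} = { '*', 'y' } — overlaps FOLLOW(X) on { '*', 'y' }: CONFLICT
  X → C y y: FIRST \ {ε} = { 'y' } — overlaps FOLLOW(X) on { 'y' }: CONFLICT

B has no nullable alternative, so no FIRST/FOLLOW check is needed there.

So the grammar has 2 FIRST/FOLLOW conflicts (marked CONFLICT above).

Answer: Yes. X → B C X with FOLLOW(X) on { '*', 'y' }; X → C y y with FOLLOW(X) on { 'y' }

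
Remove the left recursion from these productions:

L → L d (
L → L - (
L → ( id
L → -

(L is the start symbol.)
L is directly left-recursive. The standard transformation for
  A → A α₁ | ... | A α_m | β₁ | ... | β_n
is
  A  → β₁ A' | ... | β_n A'
  A' → α₁ A' | ... | α_m A' | ε

L → ( id becomes L → ( id L'
L → - becomes L → - L'
L → L d ( becomes L' → d ( L'
L → L - ( becomes L' → - ( L'
Add L' → ε

Resulting grammar:
L → ( id L'
L → - L'
L' → d ( L'
L' → - ( L'
L' → ε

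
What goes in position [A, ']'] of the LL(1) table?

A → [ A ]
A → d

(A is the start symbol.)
To find M[A, ']'], we find productions for A where ']' is in the predict set (PREDICT(N → α) = (FIRST(α) \ {ε}) ∪ (FOLLOW(N) if α ⇒* ε)).

A → [ A ]: PREDICT = { '[' }
A → d: PREDICT = { 'd' }

M[A, ']'] is empty (no production applies)

Answer: Empty (error entry)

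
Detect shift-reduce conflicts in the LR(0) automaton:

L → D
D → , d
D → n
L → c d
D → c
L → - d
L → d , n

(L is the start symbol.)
A shift-reduce conflict occurs when an LR(0) state has both:
  - a complete (reduce) item [A → α .] (dot at the end), and
  - a shift item [B → β . c γ] (dot before a terminal).

Augment with L' → L and build the canonical LR(0) collection (I0 = CLOSURE({[L' → . L]}), then GOTO on every symbol after a dot until no new states appear). It has 13 states:
  I0: { [D → . , d], [D → . c], [D → . n], [L → . - d], [L → . D], [L → . c d], [L → . d , n], [L' → . L] }  — shift
  I1: { [D → , . d] }  — shift
  I2: { [L → - . d] }  — shift
  I3: { [L → D .] }  — reduce
  I4: { [L' → L .] }  — accept
  I5: { [D → c .], [L → c . d] }  — shift, reduce
  I6: { [L → d . , n] }  — shift
  I7: { [D → n .] }  — reduce
  I8: { [L → d , . n] }  — shift
  I9: { [L → d , n .] }  — reduce
  I10: { [L → c d .] }  — reduce
  I11: { [L → - d .] }  — reduce
  I12: { [D → , d .] }  — reduce

I5 contains reduce item [D → c .] and shift item [L → c . d] — shift-reduce conflict.

Answer: Yes — I5: [D → c .] vs [L → c . d]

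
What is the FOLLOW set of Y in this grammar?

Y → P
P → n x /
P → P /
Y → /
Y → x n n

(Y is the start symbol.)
{ $ }

To compute FOLLOW(Y), find every occurrence of Y on a right-hand side N → α Y β: add FIRST(β) \ {ε}, and if β is empty or nullable also add FOLLOW(N). Iterate to a fixed point.

Y is the start symbol, so $ ∈ FOLLOW(Y).
Y does not occur on any right-hand side.

Taking the union: FOLLOW(Y) = { $ }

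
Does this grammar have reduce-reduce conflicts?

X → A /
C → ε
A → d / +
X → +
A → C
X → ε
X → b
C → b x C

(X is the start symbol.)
Yes — I0: [C → .] vs [X → .]

Augment with X' → X and build the canonical LR(0) collection (I0 = CLOSURE({[X' → . X]}), then GOTO on every symbol after a dot until no new states appear). It has 13 states:
  I0: { [A → . C], [A → . d / +], [C → . b x C], [C → .], [X → . +], [X → . A /], [X → . b], [X → .], [X' → . X] }  — shift, 2 reduces
  I1: { [X → + .] }  — reduce
  I2: { [X → A . /] }  — shift
  I3: { [A → C .] }  — reduce
  I4: { [X' → X .] }  — accept
  I5: { [C → b . x C], [X → b .] }  — shift, reduce
  I6: { [A → d . / +] }  — shift
  I7: { [A → d / . +] }  — shift
  I8: { [A → d / + .] }  — reduce
  I9: { [C → . b x C], [C → .], [C → b x . C] }  — shift, reduce
  I10: { [C → b x C .] }  — reduce
  I11: { [C → b . x C] }  — shift
  I12: { [X → A / .] }  — reduce

I0 contains complete items [C → .], [X → .] — reduce-reduce conflict.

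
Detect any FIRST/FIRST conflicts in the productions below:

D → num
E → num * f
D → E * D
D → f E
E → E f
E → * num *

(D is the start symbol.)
A FIRST/FIRST conflict occurs when two productions N → α and N → β for the same non-terminal have FIRST(α) ∩ FIRST(β) ≠ ∅ (with ε ∈ FIRST of a nullable right-hand side, so two nullable alternatives also conflict).

FIRST sets of the non-terminals at (or reachable through a nullable prefix from) the front of some alternative:
  FIRST(E) = { '*', 'num' }

Productions for D:
  D → num: FIRST = { 'num' }
  D → E * D: FIRST = { '*', 'num' }
  D → f E: FIRST = { 'f' }
Productions for E:
  E → num * f: FIRST = { 'num' }
  E → E f: FIRST = { '*', 'num' }
  E → * num *: FIRST = { '*' }

Conflict for D: D → num and D → E * D
  Overlap: { 'num' }
Conflict for E: E → num * f and E → E f
  Overlap: { 'num' }
Conflict for E: E → E f and E → * num *
  Overlap: { '*' }

Answer: Yes. D → num / D → E '*' D on { 'num' }; E → num '*' f / E → E f on { 'num' }; E → E f / E → '*' num '*' on { '*' }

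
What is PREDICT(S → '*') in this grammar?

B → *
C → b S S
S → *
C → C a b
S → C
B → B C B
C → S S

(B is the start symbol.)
{ '*' }

PREDICT(S → '*') = (FIRST(RHS) \ {ε}) ∪ (FOLLOW(S) if ε ∈ FIRST(RHS), i.e. RHS ⇒* ε)
FIRST('*') = { '*' }
ε ∉ FIRST('*'), so FOLLOW(S) is not added.
PREDICT(S → '*') = { '*' }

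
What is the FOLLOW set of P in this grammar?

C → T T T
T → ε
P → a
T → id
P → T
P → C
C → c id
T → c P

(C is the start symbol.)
{ $, 'c', 'id' }

In T → c P: P is at the end, add FOLLOW(T)

The FOLLOW sets referred to above (computed the same way, to a fixed point):
  FOLLOW(T) = { $, 'c', 'id' }

Taking the union: FOLLOW(P) = { $, 'c', 'id' }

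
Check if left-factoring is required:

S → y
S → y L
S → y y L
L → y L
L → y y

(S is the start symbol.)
Yes, S has productions with common prefix 'y'; L has productions with common prefix 'y'

Left-factoring is needed when two productions for the same non-terminal
share a common prefix on the right-hand side.

Productions for S:
  S → y
  S → y L
  S → y y L
Productions for L:
  L → y L
  L → y y

Found common prefix 'y' in productions for S
Found common prefix 'y' in productions for L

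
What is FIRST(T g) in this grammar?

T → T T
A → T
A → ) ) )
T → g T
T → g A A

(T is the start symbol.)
{ 'g' }

FIRST sets of the non-terminals involved (from the grammar, by fixed-point iteration):
  FIRST(T) = { 'g' }

To compute FIRST(T g), process the symbols left to right:
Symbol T is a non-terminal. Add FIRST(T) \ {ε} = { 'g' }
T is not nullable (ε ∉ FIRST(T)), so stop here.
FIRST(T g) = { 'g' }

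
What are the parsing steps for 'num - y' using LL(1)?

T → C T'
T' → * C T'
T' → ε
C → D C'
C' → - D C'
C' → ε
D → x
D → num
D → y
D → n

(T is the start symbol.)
LL(1) parsing maintains a stack (initially the start symbol over $) and the input. At each step: if the stack top is a terminal, match it against the current input token; if it is a non-terminal N, replace it with the RHS of M[N, lookahead] (the unique production whose predict set contains the lookahead).

Stack is shown with the top on the left.

Stack        Input      Action
------------------------------
T $          num - y $  output T → C T'
C T' $       num - y $  output C → D C'
D C' T' $    num - y $  output D → num
num C' T' $  num - y $  match 'num'
C' T' $      - y $      output C' → - D C'
- D C' T' $  - y $      match '-'
D C' T' $    y $        output D → y
y C' T' $    y $        match 'y'
C' T' $      $          output C' → ε
T' $         $          output T' → ε
$            $          accept

The string is accepted.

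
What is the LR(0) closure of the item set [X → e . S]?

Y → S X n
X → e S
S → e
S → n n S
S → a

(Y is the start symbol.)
Start with: [X → e . S]
  [X → e . S] has the dot before S: add [S → . e], [S → . n n S], [S → . a]
No further items can be added.

CLOSURE = { [S → . a], [S → . e], [S → . n n S], [X → e . S] }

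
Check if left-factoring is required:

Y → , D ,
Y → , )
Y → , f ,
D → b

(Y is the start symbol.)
Left-factoring is needed when two productions for the same non-terminal
share a common prefix on the right-hand side.

Productions for Y:
  Y → , D ,
  Y → , )
  Y → , f ,

Found common prefix ',' in productions for Y

Answer: Yes, Y has productions with common prefix ','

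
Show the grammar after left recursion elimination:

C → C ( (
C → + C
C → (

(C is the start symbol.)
C is directly left-recursive. The standard transformation for
  A → A α₁ | ... | A α_m | β₁ | ... | β_n
is
  A  → β₁ A' | ... | β_n A'
  A' → α₁ A' | ... | α_m A' | ε

C → + C becomes C → + C C'
C → ( becomes C → ( C'
C → C ( ( becomes C' → ( ( C'
Add C' → ε

Resulting grammar:
C → + C C'
C → ( C'
C' → ( ( C'
C' → ε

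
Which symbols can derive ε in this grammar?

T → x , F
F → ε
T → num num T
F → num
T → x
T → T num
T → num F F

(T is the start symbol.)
{ 'F' }

ε-productions: F → ε
So F is immediately nullable.
No further non-terminal can be added: every production for the remaining non-terminals contains a terminal or a non-nullable non-terminal.
Nullable = { 'F' }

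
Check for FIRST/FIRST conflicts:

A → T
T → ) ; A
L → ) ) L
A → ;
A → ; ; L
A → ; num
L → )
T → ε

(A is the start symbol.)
FIRST sets of the non-terminals at (or reachable through a nullable prefix from) the front of some alternative:
  FIRST(T) = { ')', ε }

Productions for A:
  A → T: FIRST = { ')', ε }
  A → ;: FIRST = { ';' }
  A → ; ; L: FIRST = { ';' }
  A → ; num: FIRST = { ';' }
Productions for T:
  T → ) ; A: FIRST = { ')' }
  T → ε: FIRST = { ε }
Productions for L:
  L → ) ) L: FIRST = { ')' }
  L → ): FIRST = { ')' }

Conflict for A: A → ; and A → ; ; L
  Overlap: { ';' }
Conflict for A: A → ; and A → ; num
  Overlap: { ';' }
Conflict for A: A → ; ; L and A → ; num
  Overlap: { ';' }
Conflict for L: L → ) ) L and L → )
  Overlap: { ')' }

Answer: Yes. A → ';' / A → ';' ';' L on { ';' }; A → ';' / A → ';' num on { ';' }; A → ';' ';' L / A → ';' num on { ';' }; L → ')' ')' L / L → ')' on { ')' }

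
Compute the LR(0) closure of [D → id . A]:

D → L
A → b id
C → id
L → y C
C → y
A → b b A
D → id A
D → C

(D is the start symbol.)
{ [A → . b b A], [A → . b id], [D → id . A] }

Start with: [D → id . A]
  [D → id . A] has the dot before A: add [A → . b id], [A → . b b A]
No further items can be added.

CLOSURE = { [A → . b b A], [A → . b id], [D → id . A] }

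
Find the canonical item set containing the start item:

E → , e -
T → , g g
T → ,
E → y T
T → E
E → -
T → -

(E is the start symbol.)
{ [E → . , e -], [E → . -], [E → . y T], [E' → . E] }

First, augment the grammar with E' → E
I₀ = CLOSURE({ [E' → . E] }):
  [E' → . E] has the dot before E: add [E → . , e -], [E → . y T], [E → . -]
No further items can be added.

I₀ = { [E → . , e -], [E → . -], [E → . y T], [E' → . E] }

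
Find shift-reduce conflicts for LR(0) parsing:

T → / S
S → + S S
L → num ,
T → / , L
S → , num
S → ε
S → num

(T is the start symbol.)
A shift-reduce conflict occurs when an LR(0) state has both:
  - a complete (reduce) item [A → α .] (dot at the end), and
  - a shift item [B → β . c γ] (dot before a terminal).

Augment with T' → T and build the canonical LR(0) collection (I0 = CLOSURE({[T' → . T]}), then GOTO on every symbol after a dot until no new states appear). It has 14 states:
  I0: { [T → . / , L], [T → . / S], [T' → . T] }  — shift
  I1: { [S → . + S S], [S → . , num], [S → . num], [S → .], [T → / . , L], [T → / . S] }  — shift, reduce
  I2: { [T' → T .] }  — accept
  I3: { [S → + . S S], [S → . + S S], [S → . , num], [S → . num], [S → .] }  — shift, reduce
  I4: { [L → . num ,], [S → , . num], [T → / , . L] }  — shift
  I5: { [T → / S .] }  — reduce
  I6: { [S → num .] }  — reduce
  I7: { [T → / , L .] }  — reduce
  I8: { [L → num . ,], [S → , num .] }  — shift, reduce
  I9: { [L → num , .] }  — reduce
  I10: { [S → , . num] }  — shift
  I11: { [S → + S . S], [S → . + S S], [S → . , num], [S → . num], [S → .] }  — shift, reduce
  I12: { [S → + S S .] }  — reduce
  I13: { [S → , num .] }  — reduce

I1 contains reduce item [S → .] and shift items [S → . + S S], [S → . , num], [S → . num], [T → / . , L] — shift-reduce conflict.
I3 contains reduce item [S → .] and shift items [S → . + S S], [S → . , num], [S → . num] — shift-reduce conflict.
I8 contains reduce item [S → , num .] and shift item [L → num . ,] — shift-reduce conflict.
I11 contains reduce item [S → .] and shift items [S → . + S S], [S → . , num], [S → . num] — shift-reduce conflict.

Answer: Yes — I1: [S → .] vs [S → . + S S]; I3: [S → .] vs [S → . + S S]; I8: [S → , num .] vs [L → num . ,]; I11: [S → .] vs [S → . + S S]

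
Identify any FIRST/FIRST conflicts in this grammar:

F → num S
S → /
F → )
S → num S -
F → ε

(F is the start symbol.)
A FIRST/FIRST conflict occurs when two productions N → α and N → β for the same non-terminal have FIRST(α) ∩ FIRST(β) ≠ ∅ (with ε ∈ FIRST of a nullable right-hand side, so two nullable alternatives also conflict).

Productions for F:
  F → num S: FIRST = { 'num' }
  F → ): FIRST = { ')' }
  F → ε: FIRST = { ε }
Productions for S:
  S → /: FIRST = { '/' }
  S → num S -: FIRST = { 'num' }

All alternatives of each non-terminal have pairwise disjoint FIRST sets.

Answer: No FIRST/FIRST conflicts.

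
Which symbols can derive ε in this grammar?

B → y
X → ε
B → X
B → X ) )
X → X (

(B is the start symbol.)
{ 'B', 'X' }

A non-terminal is nullable if it can derive ε (the empty string): either it has an ε-production, or it has a production whose right-hand side consists entirely of nullable non-terminals.

ε-productions: X → ε
So X is immediately nullable.
B → X: every symbol on the right is nullable, so B is nullable too.
Every non-terminal is now nullable.
Nullable = { 'B', 'X' }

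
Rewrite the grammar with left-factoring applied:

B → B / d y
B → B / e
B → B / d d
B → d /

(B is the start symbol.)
B → B / B'
B' → d B''
B'' → y
B'' → d
B' → e
B → d /

Left-factoring transforms A → αβ₁ | αβ₂ into A → αA' and A' → β₁ | β₂
(α is the longest common prefix among the alternatives). Repeat until
no nonterminal has two alternatives with a common prefix.

Round 1: B has alternatives sharing prefix 'B /'. Introduce B': B → B / B'
  Add: B' → d y
  Add: B' → e
  Add: B' → d d

Round 2: B' has alternatives sharing prefix 'd'. Introduce B'': B' → d B''
  Add: B'' → y
  Add: B'' → d

No remaining common prefixes — done.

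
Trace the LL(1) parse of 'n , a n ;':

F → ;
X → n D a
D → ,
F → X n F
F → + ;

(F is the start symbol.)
LL(1) parsing maintains a stack (initially the start symbol over $) and the input. At each step: if the stack top is a terminal, match it against the current input token; if it is a non-terminal N, replace it with the RHS of M[N, lookahead] (the unique production whose predict set contains the lookahead).

Stack is shown with the top on the left.

Stack        Input        Action
--------------------------------
F $          n , a n ; $  output F → X n F
X n F $      n , a n ; $  output X → n D a
n D a n F $  n , a n ; $  match 'n'
D a n F $    , a n ; $    output D → ,
, a n F $    , a n ; $    match ','
a n F $      a n ; $      match 'a'
n F $        n ; $        match 'n'
F $          ; $          output F → ;
; $          ; $          match ';'
$            $            accept

The string is accepted.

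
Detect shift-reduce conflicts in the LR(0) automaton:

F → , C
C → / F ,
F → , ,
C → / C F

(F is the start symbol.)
No shift-reduce conflicts

A shift-reduce conflict occurs when an LR(0) state has both:
  - a complete (reduce) item [A → α .] (dot at the end), and
  - a shift item [B → β . c γ] (dot before a terminal).

Augment with F' → F and build the canonical LR(0) collection (I0 = CLOSURE({[F' → . F]}), then GOTO on every symbol after a dot until no new states appear). It has 10 states:
  I0: { [F → . , ,], [F → . , C], [F' → . F] }  — shift
  I1: { [C → . / C F], [C → . / F ,], [F → , . ,], [F → , . C] }  — shift
  I2: { [F' → F .] }  — accept
  I3: { [F → , , .] }  — reduce
  I4: { [C → . / C F], [C → . / F ,], [C → / . C F], [C → / . F ,], [F → . , ,], [F → . , C] }  — shift
  I5: { [F → , C .] }  — reduce
  I6: { [C → / C . F], [F → . , ,], [F → . , C] }  — shift
  I7: { [C → / F . ,] }  — shift
  I8: { [C → / F , .] }  — reduce
  I9: { [C → / C F .] }  — reduce

No state contains both a complete item and a shift item.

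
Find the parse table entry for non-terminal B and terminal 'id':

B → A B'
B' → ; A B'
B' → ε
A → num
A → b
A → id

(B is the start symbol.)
B → A B'

To find M[B, 'id'], we find productions for B where 'id' is in the predict set (PREDICT(N → α) = (FIRST(α) \ {ε}) ∪ (FOLLOW(N) if α ⇒* ε)).

Relevant sets:
  FIRST(A) = { 'b', 'id', 'num' }

B → A B': PREDICT = { 'b', 'id', 'num' }
  'id' is in predict set, so this production goes in M[B, 'id']

M[B, 'id'] = B → A B'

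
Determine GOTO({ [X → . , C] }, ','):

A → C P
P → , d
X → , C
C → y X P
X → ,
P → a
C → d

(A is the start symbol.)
{ [C → . d], [C → . y X P], [X → , . C] }

GOTO(I, ',') = CLOSURE({ [A → αX.β] : [A → α.Xβ] ∈ I, X = ',' })

Items with dot before ',', with the dot advanced:
  [X → . , C] → [X → , . C]
Closure of the advanced items:
  [X → , . C] has the dot before C: add [C → . y X P], [C → . d]

GOTO = { [C → . d], [C → . y X P], [X → , . C] }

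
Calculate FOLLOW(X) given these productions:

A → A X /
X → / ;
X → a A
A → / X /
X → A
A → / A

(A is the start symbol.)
{ '/' }

To compute FOLLOW(X), find every occurrence of X on a right-hand side N → α X β: add FIRST(β) \ {ε}, and if β is empty or nullable also add FOLLOW(N). Iterate to a fixed point.

In A → A X /: X is followed by '/', add FIRST('/') \ {ε} = { '/' }
In A → / X /: X is followed by '/', add FIRST('/') \ {ε} = { '/' }

Taking the union: FOLLOW(X) = { '/' }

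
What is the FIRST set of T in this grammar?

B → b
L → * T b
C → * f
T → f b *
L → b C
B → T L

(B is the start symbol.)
To compute FIRST(T), examine every production with T on the left-hand side, reading each right-hand side left to right until a non-nullable symbol is reached.

From T → f b *:
  - f is a terminal: add 'f' and stop

Collecting: FIRST(T) = { 'f' }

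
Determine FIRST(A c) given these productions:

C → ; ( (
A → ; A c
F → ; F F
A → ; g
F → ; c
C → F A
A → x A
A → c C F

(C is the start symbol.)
FIRST sets of the non-terminals involved (from the grammar, by fixed-point iteration):
  FIRST(A) = { ';', 'c', 'x' }

To compute FIRST(A c), process the symbols left to right:
Symbol A is a non-terminal. Add FIRST(A) \ {ε} = { ';', 'c', 'x' }
A is not nullable (ε ∉ FIRST(A)), so stop here.
FIRST(A c) = { ';', 'c', 'x' }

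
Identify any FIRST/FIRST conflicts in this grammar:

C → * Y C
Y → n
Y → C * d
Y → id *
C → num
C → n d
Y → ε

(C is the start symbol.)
A FIRST/FIRST conflict occurs when two productions N → α and N → β for the same non-terminal have FIRST(α) ∩ FIRST(β) ≠ ∅ (with ε ∈ FIRST of a nullable right-hand side, so two nullable alternatives also conflict).

FIRST sets of the non-terminals at (or reachable through a nullable prefix from) the front of some alternative:
  FIRST(C) = { '*', 'n', 'num' }

Productions for C:
  C → * Y C: FIRST = { '*' }
  C → num: FIRST = { 'num' }
  C → n d: FIRST = { 'n' }
Productions for Y:
  Y → n: FIRST = { 'n' }
  Y → C * d: FIRST = { '*', 'n', 'num' }
  Y → id *: FIRST = { 'id' }
  Y → ε: FIRST = { ε }

Conflict for Y: Y → n and Y → C * d
  Overlap: { 'n' }

Answer: Yes. Y → n / Y → C '*' d on { 'n' }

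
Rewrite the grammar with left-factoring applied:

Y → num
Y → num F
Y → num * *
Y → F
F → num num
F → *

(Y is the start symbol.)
Left-factoring transforms A → αβ₁ | αβ₂ into A → αA' and A' → β₁ | β₂
(α is the longest common prefix among the alternatives). Repeat until
no nonterminal has two alternatives with a common prefix.

Round 1: Y has alternatives sharing prefix 'num'. Introduce Y': Y → num Y'
  Add: Y' → ε
  Add: Y' → F
  Add: Y' → * *

No remaining common prefixes — done.

Resulting grammar:
Y → num Y'
Y' → ε
Y' → F
Y' → * *
Y → F
F → num num
F → *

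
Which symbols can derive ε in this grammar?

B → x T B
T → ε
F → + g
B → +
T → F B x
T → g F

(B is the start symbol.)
{ 'T' }

ε-productions: T → ε
So T is immediately nullable.
No further non-terminal can be added: every production for the remaining non-terminals contains a terminal or a non-nullable non-terminal.
Nullable = { 'T' }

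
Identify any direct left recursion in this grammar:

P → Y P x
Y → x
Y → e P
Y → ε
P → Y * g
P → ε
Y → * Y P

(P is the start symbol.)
Direct left recursion occurs when N → N α for some non-terminal N (the right-hand side begins with the left-hand side itself).

P → Y P x: starts with Y
Y → x: starts with x
Y → e P: starts with e
Y → ε: starts with ε
P → Y * g: starts with Y
P → ε: starts with ε
Y → * Y P: starts with '*'

No direct left recursion found.

Answer: No direct left recursion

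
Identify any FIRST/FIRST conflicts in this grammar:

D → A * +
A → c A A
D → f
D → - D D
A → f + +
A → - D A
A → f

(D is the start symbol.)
A FIRST/FIRST conflict occurs when two productions N → α and N → β for the same non-terminal have FIRST(α) ∩ FIRST(β) ≠ ∅ (with ε ∈ FIRST of a nullable right-hand side, so two nullable alternatives also conflict).

FIRST sets of the non-terminals at (or reachable through a nullable prefix from) the front of some alternative:
  FIRST(A) = { '-', 'c', 'f' }

Productions for D:
  D → A * +: FIRST = { '-', 'c', 'f' }
  D → f: FIRST = { 'f' }
  D → - D D: FIRST = { '-' }
Productions for A:
  A → c A A: FIRST = { 'c' }
  A → f + +: FIRST = { 'f' }
  A → - D A: FIRST = { '-' }
  A → f: FIRST = { 'f' }

Conflict for D: D → A * + and D → f
  Overlap: { 'f' }
Conflict for D: D → A * + and D → - D D
  Overlap: { '-' }
Conflict for A: A → f + + and A → f
  Overlap: { 'f' }

Answer: Yes. D → A '*' '+' / D → f on { 'f' }; D → A '*' '+' / D → '-' D D on { '-' }; A → f '+' '+' / A → f on { 'f' }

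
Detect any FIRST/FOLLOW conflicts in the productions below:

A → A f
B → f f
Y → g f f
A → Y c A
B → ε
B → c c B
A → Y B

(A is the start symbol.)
Yes. B → f f with FOLLOW(B) on { 'f' }

A FIRST/FOLLOW conflict occurs when a non-terminal N has a nullable alternative N → β (β ⇒* ε) and another alternative N → α with FIRST(α) ∩ FOLLOW(N) ≠ ∅: on such a lookahead the parser cannot decide between expanding α and letting N vanish via β.

Nullable non-terminals: B.

B: nullable alternative(s) B → ε; FOLLOW(B) = { $, 'f' }
  B → f f: FIRST \ {ε} = { 'f' } — overlaps FOLLOW(B) on { 'f' }: CONFLICT
  B → ε: FIRST \ {ε} = { } — this is the only nullable alternative, skip
  B → c c B: FIRST \ {ε} = { 'c' } — disjoint from FOLLOW(B)

A, Y have no nullable alternative, so no FIRST/FOLLOW check is needed there.

So the grammar has 1 FIRST/FOLLOW conflict (marked CONFLICT above).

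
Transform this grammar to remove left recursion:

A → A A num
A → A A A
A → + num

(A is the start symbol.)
A → + num A'
A' → A num A'
A' → A A A'
A' → ε

A is directly left-recursive. The standard transformation for
  A → A α₁ | ... | A α_m | β₁ | ... | β_n
is
  A  → β₁ A' | ... | β_n A'
  A' → α₁ A' | ... | α_m A' | ε

A → + num becomes A → + num A'
A → A A num becomes A' → A num A'
A → A A A becomes A' → A A A'
Add A' → ε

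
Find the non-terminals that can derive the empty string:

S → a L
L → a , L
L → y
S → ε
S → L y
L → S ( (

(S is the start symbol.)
{ 'S' }

ε-productions: S → ε
So S is immediately nullable.
No further non-terminal can be added: every production for the remaining non-terminals contains a terminal or a non-nullable non-terminal.
Nullable = { 'S' }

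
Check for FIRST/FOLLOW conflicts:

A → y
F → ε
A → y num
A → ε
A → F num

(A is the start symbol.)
Nullable non-terminals: A, F.
FIRST sets used below: FIRST(F) = { ε }

A: nullable alternative(s) A → ε; FOLLOW(A) = { $ }
  A → y: FIRST \ {ε} = { 'y' } — disjoint from FOLLOW(A)
  A → y num: FIRST \ {ε} = { 'y' } — disjoint from FOLLOW(A)
  A → ε: FIRST \ {ε} = { } — this is the only nullable alternative, skip
  A → F num: FIRST \ {ε} = { 'num' } — disjoint from FOLLOW(A)
F has a nullable alternative but only one production, so nothing to check.

No FIRST/FOLLOW conflicts found.

Answer: No FIRST/FOLLOW conflicts.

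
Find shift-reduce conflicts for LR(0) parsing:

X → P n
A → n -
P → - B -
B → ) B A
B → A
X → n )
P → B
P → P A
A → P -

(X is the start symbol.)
Yes — I10: [A → P - .] vs [A → . n -]; I13: [X → P n .] vs [A → n . -]; I15: [P → B .] vs [P → - B . -]; I17: [P → B .] vs [A → . n -]

A shift-reduce conflict occurs when an LR(0) state has both:
  - a complete (reduce) item [A → α .] (dot at the end), and
  - a shift item [B → β . c γ] (dot before a terminal).

Augment with X' → X and build the canonical LR(0) collection (I0 = CLOSURE({[X' → . X]}), then GOTO on every symbol after a dot until no new states appear). It has 19 states:
  I0: { [A → . P -], [A → . n -], [B → . ) B A], [B → . A], [P → . - B -], [P → . B], [P → . P A], [X → . P n], [X → . n )], [X' → . X] }  — shift
  I1: { [A → . P -], [A → . n -], [B → ) . B A], [B → . ) B A], [B → . A], [P → . - B -], [P → . B], [P → . P A] }  — shift
  I2: { [A → . P -], [A → . n -], [B → . ) B A], [B → . A], [P → - . B -], [P → . - B -], [P → . B], [P → . P A] }  — shift
  I3: { [B → A .] }  — reduce
  I4: { [P → B .] }  — reduce
  I5: { [A → . P -], [A → . n -], [A → P . -], [B → . ) B A], [B → . A], [P → . - B -], [P → . B], [P → . P A], [P → P . A], [X → P . n] }  — shift
  I6: { [X' → X .] }  — accept
  I7: { [A → n . -], [X → n . )] }  — shift
  I8: { [X → n ) .] }  — reduce
  I9: { [A → n - .] }  — reduce
  I10: { [A → . P -], [A → . n -], [A → P - .], [B → . ) B A], [B → . A], [P → - . B -], [P → . - B -], [P → . B], [P → . P A] }  — shift, reduce
  I11: { [B → A .], [P → P A .] }  — 2 reduces
  I12: { [A → . P -], [A → . n -], [A → P . -], [B → . ) B A], [B → . A], [P → . - B -], [P → . B], [P → . P A], [P → P . A] }  — shift
  I13: { [A → n . -], [X → P n .] }  — shift, reduce
  I14: { [A → n . -] }  — shift
  I15: { [P → - B . -], [P → B .] }  — shift, reduce
  I16: { [P → - B - .] }  — reduce
  I17: { [A → . P -], [A → . n -], [B → ) B . A], [B → . ) B A], [B → . A], [P → . - B -], [P → . B], [P → . P A], [P → B .] }  — shift, reduce
  I18: { [B → ) B A .], [B → A .] }  — 2 reduces

I10 contains reduce item [A → P - .] and shift items [A → . n -], [B → . ) B A], [P → . - B -] — shift-reduce conflict.
I13 contains reduce item [X → P n .] and shift item [A → n . -] — shift-reduce conflict.
I15 contains reduce item [P → B .] and shift item [P → - B . -] — shift-reduce conflict.
I17 contains reduce item [P → B .] and shift items [A → . n -], [B → . ) B A], [P → . - B -] — shift-reduce conflict.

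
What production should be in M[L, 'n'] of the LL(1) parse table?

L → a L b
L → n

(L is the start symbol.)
To find M[L, 'n'], we find productions for L where 'n' is in the predict set (PREDICT(N → α) = (FIRST(α) \ {ε}) ∪ (FOLLOW(N) if α ⇒* ε)).

L → a L b: PREDICT = { 'a' }
L → n: PREDICT = { 'n' }
  'n' is in predict set, so this production goes in M[L, 'n']

M[L, 'n'] = L → n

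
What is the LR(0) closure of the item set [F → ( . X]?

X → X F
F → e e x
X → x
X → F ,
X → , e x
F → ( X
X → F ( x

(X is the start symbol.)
To compute CLOSURE, for each item [A → α.Bβ] where B is a non-terminal, add [B → .γ] for all productions B → γ; repeat for the newly added items until nothing changes.

Start with: [F → ( . X]
  [F → ( . X] has the dot before X: add [X → . X F], [X → . x], [X → . F ,], [X → . , e x], [X → . F ( x]
  [X → . F ,] has the dot before F: add [F → . e e x], [F → . ( X]
No further items can be added.

CLOSURE = { [F → ( . X], [F → . ( X], [F → . e e x], [X → . , e x], [X → . F ( x], [X → . F ,], [X → . X F], [X → . x] }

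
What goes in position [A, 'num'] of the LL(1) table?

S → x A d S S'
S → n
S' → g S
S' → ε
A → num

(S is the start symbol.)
A → num

To find M[A, 'num'], we find productions for A where 'num' is in the predict set (PREDICT(N → α) = (FIRST(α) \ {ε}) ∪ (FOLLOW(N) if α ⇒* ε)).

A → num: PREDICT = { 'num' }
  'num' is in predict set, so this production goes in M[A, 'num']

M[A, 'num'] = A → num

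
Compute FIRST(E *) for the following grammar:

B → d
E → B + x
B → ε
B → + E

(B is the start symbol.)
{ '+', 'd' }

FIRST sets of the non-terminals involved (from the grammar, by fixed-point iteration):
  FIRST(E) = { '+', 'd' }

To compute FIRST(E *), process the symbols left to right:
Symbol E is a non-terminal. Add FIRST(E) \ {ε} = { '+', 'd' }
E is not nullable (ε ∉ FIRST(E)), so stop here.
FIRST(E *) = { '+', 'd' }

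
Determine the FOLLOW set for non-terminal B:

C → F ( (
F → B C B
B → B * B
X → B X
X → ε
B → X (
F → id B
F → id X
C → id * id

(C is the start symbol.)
In F → B C B: B is followed by C B, add FIRST(C B) \ {ε} = { '(', 'id' }
In F → B C B: B is at the end, add FOLLOW(F)
In B → B * B: B is followed by '*' B, add FIRST('*' B) \ {ε} = { '*' }
In B → B * B: B is at the end; this adds FOLLOW(B) to itself — nothing new
In X → B X: B is followed by X, add FIRST(X) \ {ε} = { '(' }
  X is nullable, so also add FOLLOW(X)
In F → id B: B is at the end, add FOLLOW(F)

The FOLLOW sets referred to above (computed the same way, to a fixed point):
  FOLLOW(F) = { '(' }
  FOLLOW(X) = { '(' }

Taking the union: FOLLOW(B) = { '(', '*', 'id' }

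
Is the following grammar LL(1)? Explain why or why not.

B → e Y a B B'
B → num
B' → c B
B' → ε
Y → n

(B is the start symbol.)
A grammar is LL(1) if for each non-terminal N with multiple productions, the predict sets of those productions are pairwise disjoint, where PREDICT(N → α) = (FIRST(α) \ {ε}) ∪ (FOLLOW(N) if α ⇒* ε).

Relevant sets:
  FOLLOW(B') = { $, 'c' }

For B:
  PREDICT(B → e Y a B B') = { 'e' }
  PREDICT(B → num) = { 'num' }
For B':
  PREDICT(B' → c B) = { 'c' }
  PREDICT(B' → ε) = { $, 'c' }
Y has a single production, so nothing to check there.

Conflict found: Predict set conflict for B': { 'c' }
The grammar is NOT LL(1).

Answer: No. Predict set conflict for B': { 'c' }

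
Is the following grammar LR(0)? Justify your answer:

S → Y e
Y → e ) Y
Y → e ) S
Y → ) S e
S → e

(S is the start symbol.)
No. Shift-reduce conflict between [S → e .] and [Y → e . ) S]

Augment with S' → S and build the canonical LR(0) collection (I0 = CLOSURE({[S' → . S]}), then GOTO on every symbol after a dot until no new states appear). It has 11 states:
  I0: { [S → . Y e], [S → . e], [S' → . S], [Y → . ) S e], [Y → . e ) S], [Y → . e ) Y] }  — shift
  I1: { [S → . Y e], [S → . e], [Y → ) . S e], [Y → . ) S e], [Y → . e ) S], [Y → . e ) Y] }  — shift
  I2: { [S' → S .] }  — accept
  I3: { [S → Y . e] }  — shift
  I4: { [S → e .], [Y → e . ) S], [Y → e . ) Y] }  — shift, reduce
  I5: { [S → . Y e], [S → . e], [Y → . ) S e], [Y → . e ) S], [Y → . e ) Y], [Y → e ) . S], [Y → e ) . Y] }  — shift
  I6: { [Y → e ) S .] }  — reduce
  I7: { [S → Y . e], [Y → e ) Y .] }  — shift, reduce
  I8: { [S → Y e .] }  — reduce
  I9: { [Y → ) S . e] }  — shift
  I10: { [Y → ) S e .] }  — reduce

Conflict in state I4:
  Shift-reduce conflict between [S → e .] and [Y → e . ) S]
So the grammar is NOT LR(0).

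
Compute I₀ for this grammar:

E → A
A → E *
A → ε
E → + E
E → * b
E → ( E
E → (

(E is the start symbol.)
{ [A → . E *], [A → .], [E → . ( E], [E → . (], [E → . * b], [E → . + E], [E → . A], [E' → . E] }

First, augment the grammar with E' → E
I₀ = CLOSURE({ [E' → . E] }):
  [E' → . E] has the dot before E: add [E → . A], [E → . + E], [E → . * b], [E → . ( E], [E → . (]
  [E → . A] has the dot before A: add [A → . E *], [A → .]
No further items can be added.

I₀ = { [A → . E *], [A → .], [E → . ( E], [E → . (], [E → . * b], [E → . + E], [E → . A], [E' → . E] }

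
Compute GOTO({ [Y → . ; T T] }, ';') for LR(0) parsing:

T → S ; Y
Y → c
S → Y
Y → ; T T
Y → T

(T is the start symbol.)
{ [S → . Y], [T → . S ; Y], [Y → . ; T T], [Y → . T], [Y → . c], [Y → ; . T T] }

GOTO(I, ';') = CLOSURE({ [A → αX.β] : [A → α.Xβ] ∈ I, X = ';' })

Items with dot before ';', with the dot advanced:
  [Y → . ; T T] → [Y → ; . T T]
Closure of the advanced items:
  [Y → ; . T T] has the dot before T: add [T → . S ; Y]
  [T → . S ; Y] has the dot before S: add [S → . Y]
  [S → . Y] has the dot before Y: add [Y → . c], [Y → . ; T T], [Y → . T]

GOTO = { [S → . Y], [T → . S ; Y], [Y → . ; T T], [Y → . T], [Y → . c], [Y → ; . T T] }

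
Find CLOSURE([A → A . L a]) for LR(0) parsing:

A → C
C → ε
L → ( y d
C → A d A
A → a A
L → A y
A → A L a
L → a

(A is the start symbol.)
{ [A → . A L a], [A → . C], [A → . a A], [A → A . L a], [C → . A d A], [C → .], [L → . ( y d], [L → . A y], [L → . a] }

Start with: [A → A . L a]
  [A → A . L a] has the dot before L: add [L → . ( y d], [L → . A y], [L → . a]
  [L → . A y] has the dot before A: add [A → . C], [A → . a A], [A → . A L a]
  [A → . C] has the dot before C: add [C → .], [C → . A d A]
No further items can be added.

CLOSURE = { [A → . A L a], [A → . C], [A → . a A], [A → A . L a], [C → . A d A], [C → .], [L → . ( y d], [L → . A y], [L → . a] }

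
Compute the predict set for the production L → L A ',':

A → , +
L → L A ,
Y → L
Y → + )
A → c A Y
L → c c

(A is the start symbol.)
PREDICT(L → L A ',') = (FIRST(RHS) \ {ε}) ∪ (FOLLOW(L) if ε ∈ FIRST(RHS), i.e. RHS ⇒* ε)
FIRST(L) = { 'c' }
FIRST(L A ',') = { 'c' }
ε ∉ FIRST(L A ','), so FOLLOW(L) is not added.
PREDICT(L → L A ',') = { 'c' }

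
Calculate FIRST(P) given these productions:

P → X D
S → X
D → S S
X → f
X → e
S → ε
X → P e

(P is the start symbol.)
{ 'e', 'f' }

To compute FIRST(P), examine every production with P on the left-hand side, reading each right-hand side left to right until a non-nullable symbol is reached.

FIRST sets of the other non-terminals involved (by the same procedure, iterated to a fixed point):
  FIRST(X) = { 'e', 'f' }

From P → X D:
  - X is a non-terminal: add FIRST(X) \ {ε} = { 'e', 'f' }
    X is not nullable, so stop

Collecting: FIRST(P) = { 'e', 'f' }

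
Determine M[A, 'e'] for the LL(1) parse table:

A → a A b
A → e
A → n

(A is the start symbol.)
To find M[A, 'e'], we find productions for A where 'e' is in the predict set (PREDICT(N → α) = (FIRST(α) \ {ε}) ∪ (FOLLOW(N) if α ⇒* ε)).

A → a A b: PREDICT = { 'a' }
A → e: PREDICT = { 'e' }
  'e' is in predict set, so this production goes in M[A, 'e']
A → n: PREDICT = { 'n' }

M[A, 'e'] = A → e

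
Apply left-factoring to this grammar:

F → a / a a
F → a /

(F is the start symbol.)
Left-factoring transforms A → αβ₁ | αβ₂ into A → αA' and A' → β₁ | β₂
(α is the longest common prefix among the alternatives). Repeat until
no nonterminal has two alternatives with a common prefix.

Round 1: F has alternatives sharing prefix 'a /'. Introduce F': F → a / F'
  Add: F' → a a
  Add: F' → ε

No remaining common prefixes — done.

Resulting grammar:
F → a / F'
F' → a a
F' → ε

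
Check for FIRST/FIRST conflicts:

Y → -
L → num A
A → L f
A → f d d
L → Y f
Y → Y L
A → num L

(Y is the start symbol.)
Yes. Y → '-' / Y → Y L on { '-' }; A → L f / A → num L on { 'num' }

A FIRST/FIRST conflict occurs when two productions N → α and N → β for the same non-terminal have FIRST(α) ∩ FIRST(β) ≠ ∅ (with ε ∈ FIRST of a nullable right-hand side, so two nullable alternatives also conflict).

FIRST sets of the non-terminals at (or reachable through a nullable prefix from) the front of some alternative:
  FIRST(Y) = { '-' }
  FIRST(L) = { '-', 'num' }

Productions for Y:
  Y → -: FIRST = { '-' }
  Y → Y L: FIRST = { '-' }
Productions for L:
  L → num A: FIRST = { 'num' }
  L → Y f: FIRST = { '-' }
Productions for A:
  A → L f: FIRST = { '-', 'num' }
  A → f d d: FIRST = { 'f' }
  A → num L: FIRST = { 'num' }

Conflict for Y: Y → - and Y → Y L
  Overlap: { '-' }
Conflict for A: A → L f and A → num L
  Overlap: { 'num' }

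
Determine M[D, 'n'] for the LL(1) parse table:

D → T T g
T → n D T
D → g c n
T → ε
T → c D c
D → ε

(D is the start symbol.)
To find M[D, 'n'], we find productions for D where 'n' is in the predict set (PREDICT(N → α) = (FIRST(α) \ {ε}) ∪ (FOLLOW(N) if α ⇒* ε)).

Relevant sets:
  FIRST(T) = { 'c', 'n', ε }
  FOLLOW(D) = { $, 'c', 'g', 'n' }

D → T T g: PREDICT = { 'c', 'g', 'n' }
  'n' is in predict set, so this production goes in M[D, 'n']
D → g c n: PREDICT = { 'g' }
D → ε: PREDICT = { $, 'c', 'g', 'n' }
  'n' is in predict set, so this production goes in M[D, 'n']

M[D, 'n'] = D → T T g, D → ε  (a multiply-defined cell — the grammar is not LL(1))

Answer: D → T T g, D → ε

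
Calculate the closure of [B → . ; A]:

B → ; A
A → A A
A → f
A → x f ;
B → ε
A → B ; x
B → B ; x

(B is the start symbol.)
{ [B → . ; A] }

To compute CLOSURE, for each item [A → α.Bβ] where B is a non-terminal, add [B → .γ] for all productions B → γ; repeat for the newly added items until nothing changes.

Start with: [B → . ; A]
The dot precedes the terminal ';', so nothing is added.

CLOSURE = { [B → . ; A] }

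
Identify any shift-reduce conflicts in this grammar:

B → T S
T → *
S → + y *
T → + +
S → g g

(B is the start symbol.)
Augment with B' → B and build the canonical LR(0) collection (I0 = CLOSURE({[B' → . B]}), then GOTO on every symbol after a dot until no new states appear). It has 12 states:
  I0: { [B → . T S], [B' → . B], [T → . *], [T → . + +] }  — shift
  I1: { [T → * .] }  — reduce
  I2: { [T → + . +] }  — shift
  I3: { [B' → B .] }  — accept
  I4: { [B → T . S], [S → . + y *], [S → . g g] }  — shift
  I5: { [S → + . y *] }  — shift
  I6: { [B → T S .] }  — reduce
  I7: { [S → g . g] }  — shift
  I8: { [S → g g .] }  — reduce
  I9: { [S → + y . *] }  — shift
  I10: { [S → + y * .] }  — reduce
  I11: { [T → + + .] }  — reduce

No state contains both a complete item and a shift item.

Answer: No shift-reduce conflicts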